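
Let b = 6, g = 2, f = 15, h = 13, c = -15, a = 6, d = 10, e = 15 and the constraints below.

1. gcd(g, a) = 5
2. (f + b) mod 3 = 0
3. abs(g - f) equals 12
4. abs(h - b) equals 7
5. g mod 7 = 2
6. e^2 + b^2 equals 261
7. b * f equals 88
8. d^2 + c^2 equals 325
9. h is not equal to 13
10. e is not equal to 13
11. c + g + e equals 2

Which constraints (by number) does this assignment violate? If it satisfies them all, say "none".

1. gcd(2, 6) = 2, not 5  no
2. f + b = 21; 21 mod 3 = 0  yes
3. abs(2 - 15) = 13, not 12  no
4. abs(13 - 6) = 7  yes
5. 2 mod 7 = 2  yes
6. e^2 + b^2 = 15^2 + 6^2 = 225 + 36 = 261  yes
7. b * f = 6 * 15 = 90, not 88  no
8. d^2 + c^2 = 10^2 + (-15)^2 = 100 + 225 = 325  yes
9. h = 13, but 13 is required to differ  no
10. e = 15, and 15 ≠ 13  yes
11. c + g + e = -15 + 2 + 15 = 2  yes

No — constraints 1, 3, 7, and 9 are not satisfied.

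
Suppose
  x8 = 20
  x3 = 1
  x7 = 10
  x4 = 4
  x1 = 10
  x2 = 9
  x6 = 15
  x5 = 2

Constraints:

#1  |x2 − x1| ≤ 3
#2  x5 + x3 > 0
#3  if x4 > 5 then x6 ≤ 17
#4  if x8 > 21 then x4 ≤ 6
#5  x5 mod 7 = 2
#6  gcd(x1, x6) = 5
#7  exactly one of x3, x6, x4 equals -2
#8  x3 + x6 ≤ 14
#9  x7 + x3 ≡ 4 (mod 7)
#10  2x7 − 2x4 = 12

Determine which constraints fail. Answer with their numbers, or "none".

The assignment fails constraints 7 and 8.

#1 |9 − 10| = 1; 1 ≤ 3 — holds.
#2 x5 + x3 = 2 + 1 = 3; 3 > 0 — holds.
#3 x4 = 4, not > 5; antecedent false, conditional vacuously true — holds.
#4 x8 = 20, not > 21; antecedent false, conditional vacuously true — holds.
#5 2 mod 7 = 2 — holds.
#6 gcd(10, 15) = 5 — holds.
#7 x3=1, x6=15, x4=4; 0 of them equal -2, not exactly one — fails.
#8 x3 + x6 = 1 + 15 = 16; 16 > 14, bound 14 not met — fails.
#9 x7 + x3 = 11; 11 mod 7 = 4 — holds.
#10 2x7 − 2x4 = 2(10) − 2(4) = 12 — holds.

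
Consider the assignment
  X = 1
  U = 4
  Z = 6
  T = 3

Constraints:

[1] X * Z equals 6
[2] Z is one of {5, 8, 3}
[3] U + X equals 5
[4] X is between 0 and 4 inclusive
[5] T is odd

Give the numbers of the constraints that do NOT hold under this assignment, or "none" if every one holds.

Violated: 2.

[1] X * Z = 1 * 6 = 6 — holds.
[2] Z = 6 is not in {5, 8, 3} — fails.
[3] U + X = 4 + 1 = 5 — holds.
[4] X = 1 lies in [0, 4] — holds.
[5] T = 3 is odd — holds.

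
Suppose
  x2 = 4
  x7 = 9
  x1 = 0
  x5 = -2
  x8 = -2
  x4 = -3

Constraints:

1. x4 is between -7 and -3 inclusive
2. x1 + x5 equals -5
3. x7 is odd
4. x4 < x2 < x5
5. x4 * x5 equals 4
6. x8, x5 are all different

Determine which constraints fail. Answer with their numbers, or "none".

The assignment fails constraints 2, 4, 5, 6.

1. x4 = -3 lies in [-7, -3]  ✓
2. x1 + x5 = 0 + (-2) = -2, not -5  ✗
3. x7 = 9 is odd  ✓
4. values -3, 4, -2; x2 = 4 is not < x5 = -2  ✗
5. x4 * x5 = -3 * (-2) = 6, not 4  ✗
6. x8 = x5 = -2, not all different  ✗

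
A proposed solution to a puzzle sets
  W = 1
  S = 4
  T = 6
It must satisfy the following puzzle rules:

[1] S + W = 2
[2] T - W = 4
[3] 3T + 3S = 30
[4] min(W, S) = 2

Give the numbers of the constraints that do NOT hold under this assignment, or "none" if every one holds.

[1] S + W = 4 + 1 = 5, not 2 — violated.
[2] T - W = 6 - 1 = 5, not 4 — violated.
[3] 3T + 3S = 3(6) + 3(4) = 30 — OK.
[4] min(1, 4) = 1, not 2 — violated.

Constraints 1, 2, 4 are violated.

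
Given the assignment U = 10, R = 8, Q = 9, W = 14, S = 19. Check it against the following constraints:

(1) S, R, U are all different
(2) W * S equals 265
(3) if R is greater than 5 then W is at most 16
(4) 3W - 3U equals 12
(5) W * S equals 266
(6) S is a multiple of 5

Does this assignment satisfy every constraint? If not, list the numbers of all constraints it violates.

Constraints 2, 6 do not hold.

(1) values 19, 8, 10 are pairwise distinct — holds.
(2) W * S = 14 * 19 = 266, not 265 — does not hold.
(3) R = 8 > 5, so we need W ≤ 16; W = 14 ≤ 16 — holds.
(4) 3W - 3U = 3(14) - 3(10) = 12 — holds.
(5) W * S = 14 * 19 = 266 — holds.
(6) 19 = 5*3 + 4, so 5 does not divide 19 — does not hold.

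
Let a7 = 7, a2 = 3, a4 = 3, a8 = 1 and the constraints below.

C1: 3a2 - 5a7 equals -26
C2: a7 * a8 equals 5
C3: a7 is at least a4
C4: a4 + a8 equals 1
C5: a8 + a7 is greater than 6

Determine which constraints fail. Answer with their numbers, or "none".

No — constraints 2, 4 are not satisfied.

C1: 3a2 - 5a7 = 3(3) - 5(7) = -26  ✓
C2: a7 * a8 = 7 * 1 = 7, not 5  ✗
C3: a7 = 7, a4 = 3; 7 ≥ 3  ✓
C4: a4 + a8 = 3 + 1 = 4, not 1  ✗
C5: a8 + a7 = 1 + 7 = 8; 8 > 6  ✓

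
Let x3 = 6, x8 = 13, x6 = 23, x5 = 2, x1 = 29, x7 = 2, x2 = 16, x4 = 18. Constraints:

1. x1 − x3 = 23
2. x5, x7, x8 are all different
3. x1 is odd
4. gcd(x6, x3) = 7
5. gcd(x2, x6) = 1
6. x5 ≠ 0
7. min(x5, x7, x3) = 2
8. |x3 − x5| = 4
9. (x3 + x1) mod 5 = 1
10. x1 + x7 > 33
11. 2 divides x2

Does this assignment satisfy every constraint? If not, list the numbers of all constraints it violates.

1. x1 − x3 = 29 − 6 = 23 — holds.
2. x5 = x7 = 2, not all different — does not hold.
3. x1 = 29 is odd — holds.
4. gcd(23, 6) = 1, not 7 — does not hold.
5. gcd(16, 23) = 1 — holds.
6. x5 = 2, and 2 ≠ 0 — holds.
7. min(2, 2, 6) = 2 — holds.
8. |6 − 2| = 4 — holds.
9. x3 + x1 = 35; 35 mod 5 = 0, not 1 — does not hold.
10. x1 + x7 = 29 + 2 = 31; 31 ≤ 33, bound 33 not met — does not hold.
11. 16 / 2 = 8, so 2 divides 16 — holds.

No — constraints 2, 4, 9, and 10 are not satisfied.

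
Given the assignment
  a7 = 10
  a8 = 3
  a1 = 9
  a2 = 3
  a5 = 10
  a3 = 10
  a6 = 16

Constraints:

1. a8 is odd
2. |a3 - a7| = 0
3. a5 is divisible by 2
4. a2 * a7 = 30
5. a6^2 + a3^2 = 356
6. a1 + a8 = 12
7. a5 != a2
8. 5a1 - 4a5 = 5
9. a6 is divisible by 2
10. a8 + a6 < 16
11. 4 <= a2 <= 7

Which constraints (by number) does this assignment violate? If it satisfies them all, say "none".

Constraints 10, 11 do not hold.

1. a8 = 3 is odd  ✔
2. |10 - 10| = 0  ✔
3. 10 / 2 = 5, so 2 divides 10  ✔
4. a2 * a7 = 3 * 10 = 30  ✔
5. a6^2 + a3^2 = 16^2 + 10^2 = 256 + 100 = 356  ✔
6. a1 + a8 = 9 + 3 = 12  ✔
7. a5 = 10, a2 = 3; distinct  ✔
8. 5a1 - 4a5 = 5(9) - 4(10) = 5  ✔
9. 16 / 2 = 8, so 2 divides 16  ✔
10. a8 + a6 = 3 + 16 = 19; 19 ≥ 16, bound 16 not met  ✘
11. a2 = 3 is outside [4, 7]  ✘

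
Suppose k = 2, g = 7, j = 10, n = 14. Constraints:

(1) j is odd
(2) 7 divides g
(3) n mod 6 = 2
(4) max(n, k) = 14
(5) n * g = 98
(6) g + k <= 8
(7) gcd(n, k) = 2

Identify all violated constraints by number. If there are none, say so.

Constraints 1, 6 do not hold.

(1) j = 10 is even — violated.
(2) 7 / 7 = 1, so 7 divides 7 — satisfied.
(3) 14 mod 6 = 2 — satisfied.
(4) max(14, 2) = 14 — satisfied.
(5) n * g = 14 * 7 = 98 — satisfied.
(6) g + k = 7 + 2 = 9; 9 > 8, bound 8 not met — violated.
(7) gcd(14, 2) = 2 — satisfied.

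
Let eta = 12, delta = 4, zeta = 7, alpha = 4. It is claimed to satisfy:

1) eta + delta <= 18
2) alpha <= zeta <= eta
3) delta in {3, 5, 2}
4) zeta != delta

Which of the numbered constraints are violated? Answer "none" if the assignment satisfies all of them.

1) eta + delta = 12 + 4 = 16; 16 ≤ 18 — holds.
2) values 4 <= 7 <= 12 — holds.
3) delta = 4 is not in {3, 5, 2} — does not hold.
4) zeta = 7, delta = 4; distinct — holds.

Violated: 3.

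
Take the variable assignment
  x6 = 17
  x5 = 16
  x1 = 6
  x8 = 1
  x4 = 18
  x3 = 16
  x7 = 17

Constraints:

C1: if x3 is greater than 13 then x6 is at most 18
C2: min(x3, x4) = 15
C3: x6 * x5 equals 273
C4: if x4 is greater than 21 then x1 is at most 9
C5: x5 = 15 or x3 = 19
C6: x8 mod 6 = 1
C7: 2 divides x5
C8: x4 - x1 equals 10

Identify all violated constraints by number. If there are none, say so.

Constraints 2, 3, 5, 8 are violated.

C1: x3 = 16 > 13, so we need x6 ≤ 18; x6 = 17 ≤ 18 — holds.
C2: min(16, 18) = 16, not 15 — does not hold.
C3: x6 * x5 = 17 * 16 = 272, not 273 — does not hold.
C4: x4 = 18, not > 21; antecedent false, conditional vacuously true — holds.
C5: x5 = 16 ≠ 15 and x3 = 16 ≠ 19; both disjuncts false — does not hold.
C6: 1 mod 6 = 1 — holds.
C7: 16 / 2 = 8, so 2 divides 16 — holds.
C8: x4 - x1 = 18 - 6 = 12, not 10 — does not hold.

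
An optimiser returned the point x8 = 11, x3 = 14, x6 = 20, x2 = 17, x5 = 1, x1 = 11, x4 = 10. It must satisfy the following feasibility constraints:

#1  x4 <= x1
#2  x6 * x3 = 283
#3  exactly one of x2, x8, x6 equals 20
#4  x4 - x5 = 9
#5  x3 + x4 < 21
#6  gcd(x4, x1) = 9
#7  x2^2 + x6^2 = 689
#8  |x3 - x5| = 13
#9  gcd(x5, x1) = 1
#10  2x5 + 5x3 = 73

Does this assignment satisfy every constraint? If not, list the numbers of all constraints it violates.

Constraints 2, 5, 6, and 10 are violated.

#1 x4 = 10, x1 = 11; 10 ≤ 11 — holds.
#2 x6 * x3 = 20 * 14 = 280, not 283 — does not hold.
#3 x2=17, x8=11, x6=20; 1 of them equals 20 — holds.
#4 x4 - x5 = 10 - 1 = 9 — holds.
#5 x3 + x4 = 14 + 10 = 24; 24 ≥ 21, bound 21 not met — does not hold.
#6 gcd(10, 11) = 1, not 9 — does not hold.
#7 x2^2 + x6^2 = 17^2 + 20^2 = 289 + 400 = 689 — holds.
#8 |14 - 1| = 13 — holds.
#9 gcd(1, 11) = 1 — holds.
#10 2x5 + 5x3 = 2(1) + 5(14) = 72, not 73 — does not hold.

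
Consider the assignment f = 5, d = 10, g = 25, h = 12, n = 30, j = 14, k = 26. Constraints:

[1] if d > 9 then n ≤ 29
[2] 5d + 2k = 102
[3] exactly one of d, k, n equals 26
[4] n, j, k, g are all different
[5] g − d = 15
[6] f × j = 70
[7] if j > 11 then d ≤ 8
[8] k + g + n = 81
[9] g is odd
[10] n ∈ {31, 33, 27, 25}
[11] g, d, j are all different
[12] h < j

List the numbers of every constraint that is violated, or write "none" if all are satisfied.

Constraints 1, 7, 10 are violated.

[1] d = 10 > 9, so we need n ≤ 29; but n = 30 > 29 — does not hold.
[2] 5d + 2k = 5(10) + 2(26) = 102 — holds.
[3] d=10, k=26, n=30; 1 of them equals 26 — holds.
[4] values 30, 14, 26, 25 are pairwise distinct — holds.
[5] g − d = 25 − 10 = 15 — holds.
[6] f × j = 5 × 14 = 70 — holds.
[7] j = 14 > 11, so we need d ≤ 8; but d = 10 > 8 — does not hold.
[8] k + g + n = 26 + 25 + 30 = 81 — holds.
[9] g = 25 is odd — holds.
[10] n = 30 is not in {31, 33, 27, 25} — does not hold.
[11] values 25, 10, 14 are pairwise distinct — holds.
[12] h = 12, j = 14; 12 < 14 — holds.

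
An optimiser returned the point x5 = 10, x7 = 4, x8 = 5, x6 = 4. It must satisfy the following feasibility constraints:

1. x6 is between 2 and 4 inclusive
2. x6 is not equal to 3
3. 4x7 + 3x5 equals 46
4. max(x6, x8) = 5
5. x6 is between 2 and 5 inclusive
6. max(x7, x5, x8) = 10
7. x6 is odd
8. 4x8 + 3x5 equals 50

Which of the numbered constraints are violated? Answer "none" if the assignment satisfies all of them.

Violated: 7.

1. x6 = 4 lies in [2, 4]  ✓
2. x6 = 4, and 4 ≠ 3  ✓
3. 4x7 + 3x5 = 4(4) + 3(10) = 46  ✓
4. max(4, 5) = 5  ✓
5. x6 = 4 lies in [2, 5]  ✓
6. max(4, 10, 5) = 10  ✓
7. x6 = 4 is even  ✗
8. 4x8 + 3x5 = 4(5) + 3(10) = 50  ✓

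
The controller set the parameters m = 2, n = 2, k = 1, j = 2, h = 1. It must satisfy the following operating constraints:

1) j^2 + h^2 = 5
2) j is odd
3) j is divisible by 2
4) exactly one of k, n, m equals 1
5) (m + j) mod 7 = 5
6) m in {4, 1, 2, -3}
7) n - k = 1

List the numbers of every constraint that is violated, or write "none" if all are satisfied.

Constraints 2 and 5 are violated.

1) j^2 + h^2 = 2^2 + 1^2 = 4 + 1 = 5  ✓
2) j = 2 is even  ✗
3) 2 / 2 = 1, so 2 divides 2  ✓
4) k=1, n=2, m=2; 1 of them equals 1  ✓
5) m + j = 4; 4 mod 7 = 4, not 5  ✗
6) m = 2 is in {4, 1, 2, -3}  ✓
7) n - k = 2 - 1 = 1  ✓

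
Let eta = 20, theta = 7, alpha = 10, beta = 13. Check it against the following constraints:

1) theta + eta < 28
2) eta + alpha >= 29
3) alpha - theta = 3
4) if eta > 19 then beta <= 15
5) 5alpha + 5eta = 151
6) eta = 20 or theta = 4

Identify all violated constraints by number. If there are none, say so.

No — constraint 5 is not satisfied.

1) theta + eta = 7 + 20 = 27; 27 < 28  ✓
2) eta + alpha = 20 + 10 = 30; 30 ≥ 29  ✓
3) alpha - theta = 10 - 7 = 3  ✓
4) eta = 20 > 19, so we need beta ≤ 15; beta = 13 ≤ 15  ✓
5) 5alpha + 5eta = 5(10) + 5(20) = 150, not 151  ✗
6) eta = 20 = 20 (first disjunct)  ✓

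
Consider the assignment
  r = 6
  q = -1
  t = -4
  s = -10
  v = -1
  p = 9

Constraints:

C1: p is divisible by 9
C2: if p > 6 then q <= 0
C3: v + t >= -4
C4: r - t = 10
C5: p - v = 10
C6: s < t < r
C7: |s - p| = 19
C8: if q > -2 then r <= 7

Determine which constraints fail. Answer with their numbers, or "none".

Constraint 3 is violated.

C1: 9 / 9 = 1, so 9 divides 9 — holds.
C2: p = 9 > 6, so we need q ≤ 0; q = -1 ≤ 0 — holds.
C3: v + t = -1 + (-4) = -5; -5 < -4, bound -4 not met — fails.
C4: r - t = 6 - (-4) = 10 — holds.
C5: p - v = 9 - (-1) = 10 — holds.
C6: values -10 < -4 < 6 — holds.
C7: |-10 - 9| = 19 — holds.
C8: q = -1 > -2, so we need r ≤ 7; r = 6 ≤ 7 — holds.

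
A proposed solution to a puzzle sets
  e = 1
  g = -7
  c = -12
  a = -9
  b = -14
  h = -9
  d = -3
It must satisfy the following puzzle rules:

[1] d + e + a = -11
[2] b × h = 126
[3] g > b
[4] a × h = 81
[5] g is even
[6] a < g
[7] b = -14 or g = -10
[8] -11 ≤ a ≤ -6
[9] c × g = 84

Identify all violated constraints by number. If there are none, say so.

[1] d + e + a = -3 + 1 + (-9) = -11 — holds.
[2] b × h = -14 × (-9) = 126 — holds.
[3] g = -7, b = -14; -7 > -14 — holds.
[4] a × h = -9 × (-9) = 81 — holds.
[5] g = -7 is odd — does not hold.
[6] a = -9, g = -7; -9 < -7 — holds.
[7] b = -14 = -14 (first disjunct) — holds.
[8] a = -9 lies in [-11, -6] — holds.
[9] c × g = -12 × (-7) = 84 — holds.

Constraint 5 does not hold.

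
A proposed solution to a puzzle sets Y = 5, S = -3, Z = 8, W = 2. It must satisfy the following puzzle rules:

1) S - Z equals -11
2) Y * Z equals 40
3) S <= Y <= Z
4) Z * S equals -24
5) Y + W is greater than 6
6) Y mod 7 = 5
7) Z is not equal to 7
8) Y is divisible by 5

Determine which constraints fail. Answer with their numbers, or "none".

The assignment satisfies every constraint.

1) S - Z = -3 - 8 = -11 — OK.
2) Y * Z = 5 * 8 = 40 — OK.
3) values -3 <= 5 <= 8 — OK.
4) Z * S = 8 * (-3) = -24 — OK.
5) Y + W = 5 + 2 = 7; 7 > 6 — OK.
6) 5 mod 7 = 5 — OK.
7) Z = 8, and 8 ≠ 7 — OK.
8) 5 / 5 = 1, so 5 divides 5 — OK.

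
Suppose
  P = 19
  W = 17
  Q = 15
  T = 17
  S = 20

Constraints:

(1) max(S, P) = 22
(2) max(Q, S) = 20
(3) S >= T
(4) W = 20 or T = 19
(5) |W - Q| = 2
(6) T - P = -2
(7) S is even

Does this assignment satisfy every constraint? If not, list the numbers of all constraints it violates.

The assignment fails constraints 1 and 4.

(1) max(20, 19) = 20, not 22 — violated.
(2) max(15, 20) = 20 — satisfied.
(3) S = 20, T = 17; 20 ≥ 17 — satisfied.
(4) W = 17 ≠ 20 and T = 17 ≠ 19; both disjuncts false — violated.
(5) |17 - 15| = 2 — satisfied.
(6) T - P = 17 - 19 = -2 — satisfied.
(7) S = 20 is even — satisfied.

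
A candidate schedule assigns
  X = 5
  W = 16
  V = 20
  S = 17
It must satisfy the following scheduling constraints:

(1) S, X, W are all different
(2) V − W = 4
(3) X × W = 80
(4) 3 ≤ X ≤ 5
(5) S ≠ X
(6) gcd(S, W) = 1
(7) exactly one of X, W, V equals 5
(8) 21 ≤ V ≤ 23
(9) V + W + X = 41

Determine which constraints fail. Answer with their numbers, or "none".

No — constraint 8 is not satisfied.

(1) values 17, 5, 16 are pairwise distinct — OK.
(2) V − W = 20 − 16 = 4 — OK.
(3) X × W = 5 × 16 = 80 — OK.
(4) X = 5 lies in [3, 5] — OK.
(5) S = 17, X = 5; distinct — OK.
(6) gcd(17, 16) = 1 — OK.
(7) X=5, W=16, V=20; 1 of them equals 5 — OK.
(8) V = 20 is outside [21, 23] — violated.
(9) V + W + X = 20 + 16 + 5 = 41 — OK.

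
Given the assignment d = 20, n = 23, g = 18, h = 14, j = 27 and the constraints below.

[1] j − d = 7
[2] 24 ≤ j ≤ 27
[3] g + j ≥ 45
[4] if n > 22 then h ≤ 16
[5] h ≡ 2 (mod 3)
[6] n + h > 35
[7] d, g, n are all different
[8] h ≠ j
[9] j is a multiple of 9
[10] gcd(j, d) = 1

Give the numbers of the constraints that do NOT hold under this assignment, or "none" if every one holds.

All constraints are satisfied.

[1] j − d = 27 − 20 = 7  holds
[2] j = 27 lies in [24, 27]  holds
[3] g + j = 18 + 27 = 45; 45 ≥ 45  holds
[4] n = 23 > 22, so we need h ≤ 16; h = 14 ≤ 16  holds
[5] 14 mod 3 = 2  holds
[6] n + h = 23 + 14 = 37; 37 > 35  holds
[7] values 20, 18, 23 are pairwise distinct  holds
[8] h = 14, j = 27; distinct  holds
[9] 27 / 9 = 3, so 9 divides 27  holds
[10] gcd(27, 20) = 1  holds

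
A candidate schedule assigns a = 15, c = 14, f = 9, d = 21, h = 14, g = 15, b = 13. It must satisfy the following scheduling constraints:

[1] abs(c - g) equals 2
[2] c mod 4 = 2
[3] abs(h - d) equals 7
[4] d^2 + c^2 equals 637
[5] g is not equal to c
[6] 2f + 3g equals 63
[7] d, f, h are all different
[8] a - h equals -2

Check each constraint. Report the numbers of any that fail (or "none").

The assignment fails constraints 1, 8.

[1] abs(14 - 15) = 1, not 2 — fails.
[2] 14 mod 4 = 2 — holds.
[3] abs(14 - 21) = 7 — holds.
[4] d^2 + c^2 = 21^2 + 14^2 = 441 + 196 = 637 — holds.
[5] g = 15, c = 14; distinct — holds.
[6] 2f + 3g = 2(9) + 3(15) = 63 — holds.
[7] values 21, 9, 14 are pairwise distinct — holds.
[8] a - h = 15 - 14 = 1, not -2 — fails.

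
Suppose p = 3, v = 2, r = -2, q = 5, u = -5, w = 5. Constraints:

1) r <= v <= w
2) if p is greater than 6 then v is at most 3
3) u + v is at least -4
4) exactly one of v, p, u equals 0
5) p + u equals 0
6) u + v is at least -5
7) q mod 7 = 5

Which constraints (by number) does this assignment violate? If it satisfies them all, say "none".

1) values -2 <= 2 <= 5 — holds.
2) p = 3, not > 6; antecedent false, conditional vacuously true — holds.
3) u + v = -5 + 2 = -3; -3 ≥ -4 — holds.
4) v=2, p=3, u=-5; 0 of them equal 0, not exactly one — does not hold.
5) p + u = 3 + (-5) = -2, not 0 — does not hold.
6) u + v = -5 + 2 = -3; -3 ≥ -5 — holds.
7) 5 mod 7 = 5 — holds.

Violated: 4 and 5.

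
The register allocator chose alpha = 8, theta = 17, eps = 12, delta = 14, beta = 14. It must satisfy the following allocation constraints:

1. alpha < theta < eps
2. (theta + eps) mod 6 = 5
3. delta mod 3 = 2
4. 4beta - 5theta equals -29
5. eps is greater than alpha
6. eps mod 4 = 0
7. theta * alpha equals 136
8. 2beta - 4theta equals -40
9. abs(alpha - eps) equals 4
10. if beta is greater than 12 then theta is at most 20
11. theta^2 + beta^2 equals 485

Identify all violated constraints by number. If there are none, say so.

1. values 8, 17, 12; theta = 17 is not < eps = 12 — violated.
2. theta + eps = 29; 29 mod 6 = 5 — satisfied.
3. 14 mod 3 = 2 — satisfied.
4. 4beta - 5theta = 4(14) - 5(17) = -29 — satisfied.
5. eps = 12, alpha = 8; 12 > 8 — satisfied.
6. 12 mod 4 = 0 — satisfied.
7. theta * alpha = 17 * 8 = 136 — satisfied.
8. 2beta - 4theta = 2(14) - 4(17) = -40 — satisfied.
9. abs(8 - 12) = 4 — satisfied.
10. beta = 14 > 12, so we need theta ≤ 20; theta = 17 ≤ 20 — satisfied.
11. theta^2 + beta^2 = 17^2 + 14^2 = 289 + 196 = 485 — satisfied.

Violated: 1.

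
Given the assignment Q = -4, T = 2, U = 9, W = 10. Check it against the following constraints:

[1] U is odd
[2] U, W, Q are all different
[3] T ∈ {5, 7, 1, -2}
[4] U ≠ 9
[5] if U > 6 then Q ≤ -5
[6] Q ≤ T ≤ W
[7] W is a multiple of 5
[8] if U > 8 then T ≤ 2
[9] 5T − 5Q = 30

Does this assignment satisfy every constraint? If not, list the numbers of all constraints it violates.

No — constraints 3, 4, and 5 are not satisfied.

[1] U = 9 is odd — OK.
[2] values 9, 10, -4 are pairwise distinct — OK.
[3] T = 2 is not in {5, 7, 1, -2} — violated.
[4] U = 9, but 9 is required to differ — violated.
[5] U = 9 > 6, so we need Q ≤ -5; but Q = -4 > -5 — violated.
[6] values -4 ≤ 2 ≤ 10 — OK.
[7] 10 / 5 = 2, so 5 divides 10 — OK.
[8] U = 9 > 8, so we need T ≤ 2; T = 2 ≤ 2 — OK.
[9] 5T − 5Q = 5(2) − 5(-4) = 30 — OK.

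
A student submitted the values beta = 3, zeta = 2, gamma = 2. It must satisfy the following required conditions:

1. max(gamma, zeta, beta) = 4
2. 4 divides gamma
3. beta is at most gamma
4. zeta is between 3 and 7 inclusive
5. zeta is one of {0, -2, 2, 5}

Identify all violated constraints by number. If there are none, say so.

The assignment fails constraints 1, 2, 3, and 4.

1. max(2, 2, 3) = 3, not 4 — fails.
2. 2 = 4*0 + 2, so 4 does not divide 2 — fails.
3. beta = 3, gamma = 2; 3 > 2 (want ≤) — fails.
4. zeta = 2 is outside [3, 7] — fails.
5. zeta = 2 is in {0, -2, 2, 5} — holds.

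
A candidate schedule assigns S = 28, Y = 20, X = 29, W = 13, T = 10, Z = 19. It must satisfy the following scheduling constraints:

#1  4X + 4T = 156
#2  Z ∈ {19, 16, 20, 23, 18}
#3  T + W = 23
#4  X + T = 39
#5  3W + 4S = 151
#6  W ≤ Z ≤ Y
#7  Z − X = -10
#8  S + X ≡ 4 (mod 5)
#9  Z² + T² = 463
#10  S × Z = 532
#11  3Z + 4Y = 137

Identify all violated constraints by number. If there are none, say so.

#1 4X + 4T = 4(29) + 4(10) = 156 — holds.
#2 Z = 19 is in {19, 16, 20, 23, 18} — holds.
#3 T + W = 10 + 13 = 23 — holds.
#4 X + T = 29 + 10 = 39 — holds.
#5 3W + 4S = 3(13) + 4(28) = 151 — holds.
#6 values 13 ≤ 19 ≤ 20 — holds.
#7 Z − X = 19 − 29 = -10 — holds.
#8 S + X = 57; 57 mod 5 = 2, not 4 — fails.
#9 Z² + T² = 19² + 10² = 361 + 100 = 461, not 463 — fails.
#10 S × Z = 28 × 19 = 532 — holds.
#11 3Z + 4Y = 3(19) + 4(20) = 137 — holds.

No — constraints 8, 9 are not satisfied.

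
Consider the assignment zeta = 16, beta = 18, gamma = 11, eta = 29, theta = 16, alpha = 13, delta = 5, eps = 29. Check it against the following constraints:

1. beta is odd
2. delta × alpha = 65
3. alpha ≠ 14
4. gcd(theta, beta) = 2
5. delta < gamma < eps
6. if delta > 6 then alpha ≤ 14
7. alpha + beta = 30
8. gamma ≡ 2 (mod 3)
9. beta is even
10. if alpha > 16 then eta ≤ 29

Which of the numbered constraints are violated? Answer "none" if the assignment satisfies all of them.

The assignment fails constraints 1, 7.

1. beta = 18 is even — does not hold.
2. delta × alpha = 5 × 13 = 65 — holds.
3. alpha = 13, and 13 ≠ 14 — holds.
4. gcd(16, 18) = 2 — holds.
5. values 5 < 11 < 29 — holds.
6. delta = 5, not > 6; antecedent false, conditional vacuously true — holds.
7. alpha + beta = 13 + 18 = 31, not 30 — does not hold.
8. 11 mod 3 = 2 — holds.
9. beta = 18 is even — holds.
10. alpha = 13, not > 16; antecedent false, conditional vacuously true — holds.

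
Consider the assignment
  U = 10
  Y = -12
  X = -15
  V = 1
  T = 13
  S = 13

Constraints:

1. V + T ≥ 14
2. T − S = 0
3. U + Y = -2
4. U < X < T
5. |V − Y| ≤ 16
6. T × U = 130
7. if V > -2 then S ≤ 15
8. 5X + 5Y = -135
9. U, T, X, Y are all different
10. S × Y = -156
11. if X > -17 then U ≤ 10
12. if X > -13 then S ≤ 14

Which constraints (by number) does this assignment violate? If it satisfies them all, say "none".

Violated: 4.

1. V + T = 1 + 13 = 14; 14 ≥ 14 — holds.
2. T − S = 13 − 13 = 0 — holds.
3. U + Y = 10 + (-12) = -2 — holds.
4. values 10, -15, 13; U = 10 is not < X = -15 — fails.
5. |1 − (-12)| = 13; 13 ≤ 16 — holds.
6. T × U = 13 × 10 = 130 — holds.
7. V = 1 > -2, so we need S ≤ 15; S = 13 ≤ 15 — holds.
8. 5X + 5Y = 5(-15) + 5(-12) = -135 — holds.
9. values 10, 13, -15, -12 are pairwise distinct — holds.
10. S × Y = 13 × (-12) = -156 — holds.
11. X = -15 > -17, so we need U ≤ 10; U = 10 ≤ 10 — holds.
12. X = -15, not > -13; antecedent false, conditional vacuously true — holds.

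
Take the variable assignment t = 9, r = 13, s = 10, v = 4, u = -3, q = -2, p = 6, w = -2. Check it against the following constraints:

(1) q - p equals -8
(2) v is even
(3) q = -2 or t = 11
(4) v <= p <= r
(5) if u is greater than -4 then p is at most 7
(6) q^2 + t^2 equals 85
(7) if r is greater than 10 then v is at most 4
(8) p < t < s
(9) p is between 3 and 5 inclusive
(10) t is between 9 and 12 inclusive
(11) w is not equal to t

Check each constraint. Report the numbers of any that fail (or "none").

The assignment fails constraint 9.

(1) q - p = -2 - 6 = -8  true
(2) v = 4 is even  true
(3) q = -2 = -2 (first disjunct)  true
(4) values 4 <= 6 <= 13  true
(5) u = -3 > -4, so we need p ≤ 7; p = 6 ≤ 7  true
(6) q^2 + t^2 = (-2)^2 + 9^2 = 4 + 81 = 85  true
(7) r = 13 > 10, so we need v ≤ 4; v = 4 ≤ 4  true
(8) values 6 < 9 < 10  true
(9) p = 6 is outside [3, 5]  false
(10) t = 9 lies in [9, 12]  true
(11) w = -2, t = 9; distinct  true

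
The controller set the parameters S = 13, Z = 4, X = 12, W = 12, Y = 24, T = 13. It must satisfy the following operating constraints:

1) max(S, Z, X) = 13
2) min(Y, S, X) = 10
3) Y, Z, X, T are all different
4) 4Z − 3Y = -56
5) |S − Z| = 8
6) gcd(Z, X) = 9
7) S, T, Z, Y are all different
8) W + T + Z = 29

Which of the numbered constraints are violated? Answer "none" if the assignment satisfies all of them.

1) max(13, 4, 12) = 13 — holds.
2) min(24, 13, 12) = 12, not 10 — fails.
3) values 24, 4, 12, 13 are pairwise distinct — holds.
4) 4Z − 3Y = 4(4) − 3(24) = -56 — holds.
5) |13 − 4| = 9, not 8 — fails.
6) gcd(4, 12) = 4, not 9 — fails.
7) S = T = 13, not all different — fails.
8) W + T + Z = 12 + 13 + 4 = 29 — holds.

Constraints 2, 5, 6, and 7 do not hold.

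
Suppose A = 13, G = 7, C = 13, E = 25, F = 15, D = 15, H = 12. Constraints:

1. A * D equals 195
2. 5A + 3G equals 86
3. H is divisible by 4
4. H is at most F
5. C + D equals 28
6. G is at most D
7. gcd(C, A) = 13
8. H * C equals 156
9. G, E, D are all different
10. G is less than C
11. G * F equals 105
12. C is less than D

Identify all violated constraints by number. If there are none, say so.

1. A * D = 13 * 15 = 195 — satisfied.
2. 5A + 3G = 5(13) + 3(7) = 86 — satisfied.
3. 12 / 4 = 3, so 4 divides 12 — satisfied.
4. H = 12, F = 15; 12 ≤ 15 — satisfied.
5. C + D = 13 + 15 = 28 — satisfied.
6. G = 7, D = 15; 7 ≤ 15 — satisfied.
7. gcd(13, 13) = 13 — satisfied.
8. H * C = 12 * 13 = 156 — satisfied.
9. values 7, 25, 15 are pairwise distinct — satisfied.
10. G = 7, C = 13; 7 < 13 — satisfied.
11. G * F = 7 * 15 = 105 — satisfied.
12. C = 13, D = 15; 13 < 15 — satisfied.

None — every constraint holds.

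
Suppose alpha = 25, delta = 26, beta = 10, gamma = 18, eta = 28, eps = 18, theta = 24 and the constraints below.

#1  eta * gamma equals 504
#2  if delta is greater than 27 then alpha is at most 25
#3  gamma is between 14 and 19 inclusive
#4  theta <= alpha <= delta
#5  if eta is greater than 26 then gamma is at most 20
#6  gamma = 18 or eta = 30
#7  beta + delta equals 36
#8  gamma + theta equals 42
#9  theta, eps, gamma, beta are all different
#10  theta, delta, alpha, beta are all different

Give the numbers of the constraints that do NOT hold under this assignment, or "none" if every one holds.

No — constraint 9 is not satisfied.

#1 eta * gamma = 28 * 18 = 504  OK
#2 delta = 26, not > 27; antecedent false, conditional vacuously true  OK
#3 gamma = 18 lies in [14, 19]  OK
#4 values 24 <= 25 <= 26  OK
#5 eta = 28 > 26, so we need gamma ≤ 20; gamma = 18 ≤ 20  OK
#6 gamma = 18 = 18 (first disjunct)  OK
#7 beta + delta = 10 + 26 = 36  OK
#8 gamma + theta = 18 + 24 = 42  OK
#9 eps = gamma = 18, not all different  FAIL
#10 values 24, 26, 25, 10 are pairwise distinct  OK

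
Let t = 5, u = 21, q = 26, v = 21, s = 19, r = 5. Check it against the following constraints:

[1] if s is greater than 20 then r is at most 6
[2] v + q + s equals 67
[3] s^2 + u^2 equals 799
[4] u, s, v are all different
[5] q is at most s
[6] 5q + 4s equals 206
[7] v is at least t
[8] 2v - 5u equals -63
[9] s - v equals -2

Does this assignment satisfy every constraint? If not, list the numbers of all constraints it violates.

[1] s = 19, not > 20; antecedent false, conditional vacuously true — OK.
[2] v + q + s = 21 + 26 + 19 = 66, not 67 — violated.
[3] s^2 + u^2 = 19^2 + 21^2 = 361 + 441 = 802, not 799 — violated.
[4] u = v = 21, not all different — violated.
[5] q = 26, s = 19; 26 > 19 (want ≤) — violated.
[6] 5q + 4s = 5(26) + 4(19) = 206 — OK.
[7] v = 21, t = 5; 21 ≥ 5 — OK.
[8] 2v - 5u = 2(21) - 5(21) = -63 — OK.
[9] s - v = 19 - 21 = -2 — OK.

Constraints 2, 3, 4, and 5 do not hold.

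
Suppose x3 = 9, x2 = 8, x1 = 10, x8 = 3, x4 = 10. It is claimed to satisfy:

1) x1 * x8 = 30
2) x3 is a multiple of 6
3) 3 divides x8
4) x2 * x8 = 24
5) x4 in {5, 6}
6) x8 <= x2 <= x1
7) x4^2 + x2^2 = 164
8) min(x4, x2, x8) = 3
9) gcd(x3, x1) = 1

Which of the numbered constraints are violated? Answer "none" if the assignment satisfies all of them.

1) x1 * x8 = 10 * 3 = 30  true
2) 9 = 6*1 + 3, so 6 does not divide 9  false
3) 3 / 3 = 1, so 3 divides 3  true
4) x2 * x8 = 8 * 3 = 24  true
5) x4 = 10 is not in {5, 6}  false
6) values 3 <= 8 <= 10  true
7) x4^2 + x2^2 = 10^2 + 8^2 = 100 + 64 = 164  true
8) min(10, 8, 3) = 3  true
9) gcd(9, 10) = 1  true

Constraints 2 and 5 do not hold.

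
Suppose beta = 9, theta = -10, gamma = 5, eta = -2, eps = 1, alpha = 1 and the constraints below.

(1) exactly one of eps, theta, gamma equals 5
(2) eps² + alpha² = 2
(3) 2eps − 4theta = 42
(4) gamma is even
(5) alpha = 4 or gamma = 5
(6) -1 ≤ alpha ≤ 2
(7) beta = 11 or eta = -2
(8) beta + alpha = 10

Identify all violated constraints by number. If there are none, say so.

Constraint 4 is violated.

(1) eps=1, theta=-10, gamma=5; 1 of them equals 5 — satisfied.
(2) eps² + alpha² = 1² + 1² = 1 + 1 = 2 — satisfied.
(3) 2eps − 4theta = 2(1) − 4(-10) = 42 — satisfied.
(4) gamma = 5 is odd — violated.
(5) alpha = 1 ≠ 4, but gamma = 5 = 5 (second disjunct) — satisfied.
(6) alpha = 1 lies in [-1, 2] — satisfied.
(7) beta = 9 ≠ 11, but eta = -2 = -2 (second disjunct) — satisfied.
(8) beta + alpha = 9 + 1 = 10 — satisfied.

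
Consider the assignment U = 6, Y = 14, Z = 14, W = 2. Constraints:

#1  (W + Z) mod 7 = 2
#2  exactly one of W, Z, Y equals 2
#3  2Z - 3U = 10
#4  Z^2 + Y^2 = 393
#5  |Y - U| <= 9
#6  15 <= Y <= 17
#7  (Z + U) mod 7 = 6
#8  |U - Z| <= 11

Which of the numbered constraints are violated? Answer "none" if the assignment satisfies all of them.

No — constraints 4 and 6 are not satisfied.

#1 W + Z = 16; 16 mod 7 = 2 — holds.
#2 W=2, Z=14, Y=14; 1 of them equals 2 — holds.
#3 2Z - 3U = 2(14) - 3(6) = 10 — holds.
#4 Z^2 + Y^2 = 14^2 + 14^2 = 196 + 196 = 392, not 393 — fails.
#5 |14 - 6| = 8; 8 ≤ 9 — holds.
#6 Y = 14 is outside [15, 17] — fails.
#7 Z + U = 20; 20 mod 7 = 6 — holds.
#8 |6 - 14| = 8; 8 ≤ 11 — holds.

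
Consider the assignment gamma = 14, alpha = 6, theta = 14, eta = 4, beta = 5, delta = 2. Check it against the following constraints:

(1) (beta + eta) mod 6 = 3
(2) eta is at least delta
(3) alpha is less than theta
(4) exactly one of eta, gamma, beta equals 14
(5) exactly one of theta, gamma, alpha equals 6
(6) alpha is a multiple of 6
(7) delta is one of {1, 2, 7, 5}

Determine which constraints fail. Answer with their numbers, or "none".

None — every constraint holds.

(1) beta + eta = 9; 9 mod 6 = 3 — holds.
(2) eta = 4, delta = 2; 4 ≥ 2 — holds.
(3) alpha = 6, theta = 14; 6 < 14 — holds.
(4) eta=4, gamma=14, beta=5; 1 of them equals 14 — holds.
(5) theta=14, gamma=14, alpha=6; 1 of them equals 6 — holds.
(6) 6 / 6 = 1, so 6 divides 6 — holds.
(7) delta = 2 is in {1, 2, 7, 5} — holds.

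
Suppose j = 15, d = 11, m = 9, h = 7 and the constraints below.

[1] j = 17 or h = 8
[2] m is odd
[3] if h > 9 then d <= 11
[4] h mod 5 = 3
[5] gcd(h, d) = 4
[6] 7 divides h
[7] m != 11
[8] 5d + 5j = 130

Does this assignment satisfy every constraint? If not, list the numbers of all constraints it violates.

[1] j = 15 ≠ 17 and h = 7 ≠ 8; both disjuncts false  ✘
[2] m = 9 is odd  ✔
[3] h = 7, not > 9; antecedent false, conditional vacuously true  ✔
[4] 7 mod 5 = 2, not 3  ✘
[5] gcd(7, 11) = 1, not 4  ✘
[6] 7 / 7 = 1, so 7 divides 7  ✔
[7] m = 9, and 9 ≠ 11  ✔
[8] 5d + 5j = 5(11) + 5(15) = 130  ✔

The assignment fails constraints 1, 4, and 5.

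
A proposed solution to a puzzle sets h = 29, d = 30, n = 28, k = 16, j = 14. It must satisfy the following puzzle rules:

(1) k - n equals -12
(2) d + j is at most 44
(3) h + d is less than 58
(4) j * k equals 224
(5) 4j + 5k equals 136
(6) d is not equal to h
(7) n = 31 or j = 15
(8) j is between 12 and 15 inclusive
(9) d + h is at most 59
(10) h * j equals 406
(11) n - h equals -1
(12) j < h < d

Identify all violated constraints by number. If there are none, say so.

(1) k - n = 16 - 28 = -12  holds
(2) d + j = 30 + 14 = 44; 44 ≤ 44  holds
(3) h + d = 29 + 30 = 59; 59 ≥ 58, bound 58 not met  fails
(4) j * k = 14 * 16 = 224  holds
(5) 4j + 5k = 4(14) + 5(16) = 136  holds
(6) d = 30, h = 29; distinct  holds
(7) n = 28 ≠ 31 and j = 14 ≠ 15; both disjuncts false  fails
(8) j = 14 lies in [12, 15]  holds
(9) d + h = 30 + 29 = 59; 59 ≤ 59  holds
(10) h * j = 29 * 14 = 406  holds
(11) n - h = 28 - 29 = -1  holds
(12) values 14 < 29 < 30  holds

Violated: 3, 7.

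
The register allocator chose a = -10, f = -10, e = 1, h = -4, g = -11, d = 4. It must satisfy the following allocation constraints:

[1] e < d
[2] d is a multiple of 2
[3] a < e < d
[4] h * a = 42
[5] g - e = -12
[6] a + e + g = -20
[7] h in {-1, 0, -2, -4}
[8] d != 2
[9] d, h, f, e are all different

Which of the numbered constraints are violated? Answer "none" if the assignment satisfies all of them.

Constraint 4 is violated.

[1] e = 1, d = 4; 1 < 4 — holds.
[2] 4 / 2 = 2, so 2 divides 4 — holds.
[3] values -10 < 1 < 4 — holds.
[4] h * a = -4 * (-10) = 40, not 42 — does not hold.
[5] g - e = -11 - 1 = -12 — holds.
[6] a + e + g = -10 + 1 + (-11) = -20 — holds.
[7] h = -4 is in {-1, 0, -2, -4} — holds.
[8] d = 4, and 4 ≠ 2 — holds.
[9] values 4, -4, -10, 1 are pairwise distinct — holds.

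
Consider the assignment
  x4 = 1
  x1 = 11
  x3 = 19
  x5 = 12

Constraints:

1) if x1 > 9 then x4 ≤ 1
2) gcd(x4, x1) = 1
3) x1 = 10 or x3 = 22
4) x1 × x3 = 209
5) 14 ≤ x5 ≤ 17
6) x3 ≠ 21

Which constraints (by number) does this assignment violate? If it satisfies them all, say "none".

1) x1 = 11 > 9, so we need x4 ≤ 1; x4 = 1 ≤ 1 — holds.
2) gcd(1, 11) = 1 — holds.
3) x1 = 11 ≠ 10 and x3 = 19 ≠ 22; both disjuncts false — does not hold.
4) x1 × x3 = 11 × 19 = 209 — holds.
5) x5 = 12 is outside [14, 17] — does not hold.
6) x3 = 19, and 19 ≠ 21 — holds.

The assignment fails constraints 3, 5.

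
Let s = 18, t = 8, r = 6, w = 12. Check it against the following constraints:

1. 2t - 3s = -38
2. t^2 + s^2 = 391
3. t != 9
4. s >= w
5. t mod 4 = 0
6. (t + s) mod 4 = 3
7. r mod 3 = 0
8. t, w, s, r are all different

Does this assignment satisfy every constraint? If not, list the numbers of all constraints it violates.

No — constraints 2 and 6 are not satisfied.

1. 2t - 3s = 2(8) - 3(18) = -38 — holds.
2. t^2 + s^2 = 8^2 + 18^2 = 64 + 324 = 388, not 391 — does not hold.
3. t = 8, and 8 ≠ 9 — holds.
4. s = 18, w = 12; 18 ≥ 12 — holds.
5. 8 mod 4 = 0 — holds.
6. t + s = 26; 26 mod 4 = 2, not 3 — does not hold.
7. 6 mod 3 = 0 — holds.
8. values 8, 12, 18, 6 are pairwise distinct — holds.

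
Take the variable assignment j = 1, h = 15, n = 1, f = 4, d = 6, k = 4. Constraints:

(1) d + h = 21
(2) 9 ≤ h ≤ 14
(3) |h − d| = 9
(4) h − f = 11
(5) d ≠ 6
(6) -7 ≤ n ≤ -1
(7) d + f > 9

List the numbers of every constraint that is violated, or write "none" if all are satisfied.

No — constraints 2, 5, and 6 are not satisfied.

(1) d + h = 6 + 15 = 21  true
(2) h = 15 is outside [9, 14]  false
(3) |15 − 6| = 9  true
(4) h − f = 15 − 4 = 11  true
(5) d = 6, but 6 is required to differ  false
(6) n = 1 is outside [-7, -1]  false
(7) d + f = 6 + 4 = 10; 10 > 9  true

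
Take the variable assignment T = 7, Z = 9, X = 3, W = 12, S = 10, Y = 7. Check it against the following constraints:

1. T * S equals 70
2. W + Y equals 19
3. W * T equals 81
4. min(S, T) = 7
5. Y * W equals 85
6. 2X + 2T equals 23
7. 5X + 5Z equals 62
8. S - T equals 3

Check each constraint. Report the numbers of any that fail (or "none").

Violated: 3, 5, 6, 7.

1. T * S = 7 * 10 = 70 — holds.
2. W + Y = 12 + 7 = 19 — holds.
3. W * T = 12 * 7 = 84, not 81 — fails.
4. min(10, 7) = 7 — holds.
5. Y * W = 7 * 12 = 84, not 85 — fails.
6. 2X + 2T = 2(3) + 2(7) = 20, not 23 — fails.
7. 5X + 5Z = 5(3) + 5(9) = 60, not 62 — fails.
8. S - T = 10 - 7 = 3 — holds.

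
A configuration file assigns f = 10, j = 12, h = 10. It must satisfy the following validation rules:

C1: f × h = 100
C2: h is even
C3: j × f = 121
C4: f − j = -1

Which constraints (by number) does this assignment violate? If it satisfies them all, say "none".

C1: f × h = 10 × 10 = 100 — holds.
C2: h = 10 is even — holds.
C3: j × f = 12 × 10 = 120, not 121 — fails.
C4: f − j = 10 − 12 = -2, not -1 — fails.

No — constraints 3 and 4 are not satisfied.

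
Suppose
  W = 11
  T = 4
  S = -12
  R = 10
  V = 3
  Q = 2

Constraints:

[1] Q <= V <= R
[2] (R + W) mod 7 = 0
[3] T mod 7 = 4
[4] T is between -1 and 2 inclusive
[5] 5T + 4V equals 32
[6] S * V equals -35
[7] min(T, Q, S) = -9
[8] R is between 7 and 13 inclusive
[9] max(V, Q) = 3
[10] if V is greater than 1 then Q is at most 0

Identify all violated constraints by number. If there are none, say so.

[1] values 2 <= 3 <= 10 — holds.
[2] R + W = 21; 21 mod 7 = 0 — holds.
[3] 4 mod 7 = 4 — holds.
[4] T = 4 is outside [-1, 2] — fails.
[5] 5T + 4V = 5(4) + 4(3) = 32 — holds.
[6] S * V = -12 * 3 = -36, not -35 — fails.
[7] min(4, 2, -12) = -12, not -9 — fails.
[8] R = 10 lies in [7, 13] — holds.
[9] max(3, 2) = 3 — holds.
[10] V = 3 > 1, so we need Q ≤ 0; but Q = 2 > 0 — fails.

Constraints 4, 6, 7, and 10 are violated.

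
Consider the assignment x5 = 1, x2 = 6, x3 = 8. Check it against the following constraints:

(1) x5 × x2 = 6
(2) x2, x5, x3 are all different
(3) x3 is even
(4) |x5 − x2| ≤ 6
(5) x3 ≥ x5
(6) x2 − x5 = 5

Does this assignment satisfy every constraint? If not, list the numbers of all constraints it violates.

(1) x5 × x2 = 1 × 6 = 6 — holds.
(2) values 6, 1, 8 are pairwise distinct — holds.
(3) x3 = 8 is even — holds.
(4) |1 − 6| = 5; 5 ≤ 6 — holds.
(5) x3 = 8, x5 = 1; 8 ≥ 1 — holds.
(6) x2 − x5 = 6 − 1 = 5 — holds.

None — every constraint holds.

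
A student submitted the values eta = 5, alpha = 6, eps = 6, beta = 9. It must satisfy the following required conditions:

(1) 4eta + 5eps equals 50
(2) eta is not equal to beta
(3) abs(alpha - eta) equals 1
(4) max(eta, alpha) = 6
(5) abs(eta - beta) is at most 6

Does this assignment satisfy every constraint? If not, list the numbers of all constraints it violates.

All constraints are satisfied.

(1) 4eta + 5eps = 4(5) + 5(6) = 50  holds
(2) eta = 5, beta = 9; distinct  holds
(3) abs(6 - 5) = 1  holds
(4) max(5, 6) = 6  holds
(5) abs(5 - 9) = 4; 4 ≤ 6  holds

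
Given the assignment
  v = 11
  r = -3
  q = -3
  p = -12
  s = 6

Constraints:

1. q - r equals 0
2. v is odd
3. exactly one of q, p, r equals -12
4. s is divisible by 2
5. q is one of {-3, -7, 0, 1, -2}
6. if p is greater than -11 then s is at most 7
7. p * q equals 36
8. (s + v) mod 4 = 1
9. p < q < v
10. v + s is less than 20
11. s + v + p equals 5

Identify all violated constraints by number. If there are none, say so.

All constraints are satisfied.

1. q - r = -3 - (-3) = 0 — OK.
2. v = 11 is odd — OK.
3. q=-3, p=-12, r=-3; 1 of them equals -12 — OK.
4. 6 / 2 = 3, so 2 divides 6 — OK.
5. q = -3 is in {-3, -7, 0, 1, -2} — OK.
6. p = -12, not > -11; antecedent false, conditional vacuously true — OK.
7. p * q = -12 * (-3) = 36 — OK.
8. s + v = 17; 17 mod 4 = 1 — OK.
9. values -12 < -3 < 11 — OK.
10. v + s = 11 + 6 = 17; 17 < 20 — OK.
11. s + v + p = 6 + 11 + (-12) = 5 — OK.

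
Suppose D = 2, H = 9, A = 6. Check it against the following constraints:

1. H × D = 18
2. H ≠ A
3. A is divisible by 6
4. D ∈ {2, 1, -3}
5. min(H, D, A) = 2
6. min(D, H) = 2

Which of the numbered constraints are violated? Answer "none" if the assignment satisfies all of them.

1. H × D = 9 × 2 = 18  ✔
2. H = 9, A = 6; distinct  ✔
3. 6 / 6 = 1, so 6 divides 6  ✔
4. D = 2 is in {2, 1, -3}  ✔
5. min(9, 2, 6) = 2  ✔
6. min(2, 9) = 2  ✔

None — every constraint holds.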